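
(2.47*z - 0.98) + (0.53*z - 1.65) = 3.0*z - 2.63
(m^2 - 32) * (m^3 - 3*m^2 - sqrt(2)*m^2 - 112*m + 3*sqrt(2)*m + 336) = m^5 - 3*m^4 - sqrt(2)*m^4 - 144*m^3 + 3*sqrt(2)*m^3 + 32*sqrt(2)*m^2 + 432*m^2 - 96*sqrt(2)*m + 3584*m - 10752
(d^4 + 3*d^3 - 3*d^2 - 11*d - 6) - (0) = d^4 + 3*d^3 - 3*d^2 - 11*d - 6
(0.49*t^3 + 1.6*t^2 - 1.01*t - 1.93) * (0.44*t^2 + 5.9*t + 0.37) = 0.2156*t^5 + 3.595*t^4 + 9.1769*t^3 - 6.2162*t^2 - 11.7607*t - 0.7141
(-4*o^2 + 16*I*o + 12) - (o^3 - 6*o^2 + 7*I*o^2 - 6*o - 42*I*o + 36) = -o^3 + 2*o^2 - 7*I*o^2 + 6*o + 58*I*o - 24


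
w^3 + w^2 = w^2*(w + 1)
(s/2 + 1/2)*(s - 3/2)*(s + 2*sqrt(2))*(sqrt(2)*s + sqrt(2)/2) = sqrt(2)*s^4/2 + 2*s^3 - 7*sqrt(2)*s^2/8 - 7*s/2 - 3*sqrt(2)*s/8 - 3/2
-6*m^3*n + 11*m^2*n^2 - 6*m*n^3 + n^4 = n*(-3*m + n)*(-2*m + n)*(-m + n)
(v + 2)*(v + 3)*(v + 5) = v^3 + 10*v^2 + 31*v + 30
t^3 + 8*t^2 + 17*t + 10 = (t + 1)*(t + 2)*(t + 5)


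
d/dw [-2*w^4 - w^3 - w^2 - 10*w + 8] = -8*w^3 - 3*w^2 - 2*w - 10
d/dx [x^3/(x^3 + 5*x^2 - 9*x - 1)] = x^2*(5*x^2 - 18*x - 3)/(x^6 + 10*x^5 + 7*x^4 - 92*x^3 + 71*x^2 + 18*x + 1)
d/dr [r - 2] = 1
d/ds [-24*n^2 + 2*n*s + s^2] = 2*n + 2*s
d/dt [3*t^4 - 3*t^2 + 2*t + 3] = 12*t^3 - 6*t + 2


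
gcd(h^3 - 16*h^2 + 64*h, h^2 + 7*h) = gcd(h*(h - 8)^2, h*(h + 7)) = h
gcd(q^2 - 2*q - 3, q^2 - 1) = q + 1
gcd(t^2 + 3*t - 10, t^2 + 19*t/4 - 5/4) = t + 5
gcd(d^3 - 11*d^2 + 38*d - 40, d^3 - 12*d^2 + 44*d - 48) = d^2 - 6*d + 8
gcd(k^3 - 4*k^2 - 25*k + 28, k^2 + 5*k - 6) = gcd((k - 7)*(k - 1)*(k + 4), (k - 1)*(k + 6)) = k - 1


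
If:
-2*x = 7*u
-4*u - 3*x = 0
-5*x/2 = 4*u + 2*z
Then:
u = 0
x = 0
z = 0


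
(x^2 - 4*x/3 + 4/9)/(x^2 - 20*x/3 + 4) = (x - 2/3)/(x - 6)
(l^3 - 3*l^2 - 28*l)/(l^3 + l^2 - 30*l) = (l^2 - 3*l - 28)/(l^2 + l - 30)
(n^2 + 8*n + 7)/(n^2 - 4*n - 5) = (n + 7)/(n - 5)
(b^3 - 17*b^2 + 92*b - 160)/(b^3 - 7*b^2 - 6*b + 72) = (b^2 - 13*b + 40)/(b^2 - 3*b - 18)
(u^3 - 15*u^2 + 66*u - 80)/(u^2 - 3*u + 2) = (u^2 - 13*u + 40)/(u - 1)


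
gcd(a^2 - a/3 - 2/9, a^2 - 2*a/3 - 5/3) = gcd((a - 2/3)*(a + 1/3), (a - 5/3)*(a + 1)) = 1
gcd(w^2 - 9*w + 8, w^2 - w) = w - 1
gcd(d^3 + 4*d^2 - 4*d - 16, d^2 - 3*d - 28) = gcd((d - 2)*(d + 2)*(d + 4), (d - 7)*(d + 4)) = d + 4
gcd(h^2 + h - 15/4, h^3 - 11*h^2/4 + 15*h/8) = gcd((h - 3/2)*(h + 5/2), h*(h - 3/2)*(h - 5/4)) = h - 3/2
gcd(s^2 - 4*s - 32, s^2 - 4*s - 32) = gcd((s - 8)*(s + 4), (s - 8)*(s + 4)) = s^2 - 4*s - 32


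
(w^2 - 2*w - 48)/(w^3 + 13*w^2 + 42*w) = (w - 8)/(w*(w + 7))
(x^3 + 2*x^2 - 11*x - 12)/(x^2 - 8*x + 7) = (x^3 + 2*x^2 - 11*x - 12)/(x^2 - 8*x + 7)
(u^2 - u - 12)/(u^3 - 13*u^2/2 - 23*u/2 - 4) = 2*(-u^2 + u + 12)/(-2*u^3 + 13*u^2 + 23*u + 8)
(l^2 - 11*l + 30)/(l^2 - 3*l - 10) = (l - 6)/(l + 2)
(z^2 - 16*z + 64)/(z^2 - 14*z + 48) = (z - 8)/(z - 6)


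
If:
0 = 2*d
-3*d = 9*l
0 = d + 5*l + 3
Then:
No Solution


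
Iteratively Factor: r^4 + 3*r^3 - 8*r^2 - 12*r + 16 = (r - 1)*(r^3 + 4*r^2 - 4*r - 16) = (r - 1)*(r + 4)*(r^2 - 4) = (r - 2)*(r - 1)*(r + 4)*(r + 2)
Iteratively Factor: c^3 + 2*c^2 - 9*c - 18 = (c - 3)*(c^2 + 5*c + 6) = (c - 3)*(c + 3)*(c + 2)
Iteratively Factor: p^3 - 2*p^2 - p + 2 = (p - 1)*(p^2 - p - 2) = (p - 1)*(p + 1)*(p - 2)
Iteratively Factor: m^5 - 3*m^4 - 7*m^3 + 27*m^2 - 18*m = (m - 3)*(m^4 - 7*m^2 + 6*m) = (m - 3)*(m + 3)*(m^3 - 3*m^2 + 2*m) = (m - 3)*(m - 1)*(m + 3)*(m^2 - 2*m) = m*(m - 3)*(m - 1)*(m + 3)*(m - 2)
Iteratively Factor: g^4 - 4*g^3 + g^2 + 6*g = (g - 2)*(g^3 - 2*g^2 - 3*g) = g*(g - 2)*(g^2 - 2*g - 3) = g*(g - 3)*(g - 2)*(g + 1)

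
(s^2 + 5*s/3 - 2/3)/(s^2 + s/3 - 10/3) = (3*s - 1)/(3*s - 5)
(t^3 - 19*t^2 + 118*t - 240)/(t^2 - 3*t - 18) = (t^2 - 13*t + 40)/(t + 3)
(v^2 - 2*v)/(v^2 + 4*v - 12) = v/(v + 6)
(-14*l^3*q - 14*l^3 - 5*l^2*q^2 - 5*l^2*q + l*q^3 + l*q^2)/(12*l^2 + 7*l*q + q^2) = l*(-14*l^2*q - 14*l^2 - 5*l*q^2 - 5*l*q + q^3 + q^2)/(12*l^2 + 7*l*q + q^2)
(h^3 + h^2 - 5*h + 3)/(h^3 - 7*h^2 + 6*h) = (h^2 + 2*h - 3)/(h*(h - 6))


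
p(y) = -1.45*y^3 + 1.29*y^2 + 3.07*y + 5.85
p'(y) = -4.35*y^2 + 2.58*y + 3.07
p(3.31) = -22.44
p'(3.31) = -36.05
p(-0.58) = 4.79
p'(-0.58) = 0.11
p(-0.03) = 5.76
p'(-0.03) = 2.99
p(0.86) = 8.52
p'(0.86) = 2.07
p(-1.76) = 12.35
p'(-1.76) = -14.95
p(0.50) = 7.53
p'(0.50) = 3.27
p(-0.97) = 5.41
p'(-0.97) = -3.53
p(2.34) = 1.52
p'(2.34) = -14.71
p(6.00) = -242.49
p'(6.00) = -138.05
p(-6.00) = 347.07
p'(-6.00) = -169.01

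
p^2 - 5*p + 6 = (p - 3)*(p - 2)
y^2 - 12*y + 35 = (y - 7)*(y - 5)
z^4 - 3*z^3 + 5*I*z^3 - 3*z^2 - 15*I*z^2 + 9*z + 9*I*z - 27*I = (z - 3)*(z - I)*(z + 3*I)^2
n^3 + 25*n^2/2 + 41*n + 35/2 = (n + 1/2)*(n + 5)*(n + 7)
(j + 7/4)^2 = j^2 + 7*j/2 + 49/16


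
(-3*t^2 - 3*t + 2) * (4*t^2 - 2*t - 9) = -12*t^4 - 6*t^3 + 41*t^2 + 23*t - 18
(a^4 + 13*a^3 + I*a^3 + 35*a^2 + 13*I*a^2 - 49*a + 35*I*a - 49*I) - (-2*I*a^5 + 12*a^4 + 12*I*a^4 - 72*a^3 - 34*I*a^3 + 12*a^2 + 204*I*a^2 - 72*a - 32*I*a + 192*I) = 2*I*a^5 - 11*a^4 - 12*I*a^4 + 85*a^3 + 35*I*a^3 + 23*a^2 - 191*I*a^2 + 23*a + 67*I*a - 241*I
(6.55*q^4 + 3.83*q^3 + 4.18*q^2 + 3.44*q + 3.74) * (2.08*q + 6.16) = 13.624*q^5 + 48.3144*q^4 + 32.2872*q^3 + 32.904*q^2 + 28.9696*q + 23.0384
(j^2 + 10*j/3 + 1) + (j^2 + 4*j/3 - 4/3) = 2*j^2 + 14*j/3 - 1/3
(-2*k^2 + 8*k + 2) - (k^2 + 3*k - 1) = -3*k^2 + 5*k + 3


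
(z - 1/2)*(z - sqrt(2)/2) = z^2 - sqrt(2)*z/2 - z/2 + sqrt(2)/4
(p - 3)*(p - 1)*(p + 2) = p^3 - 2*p^2 - 5*p + 6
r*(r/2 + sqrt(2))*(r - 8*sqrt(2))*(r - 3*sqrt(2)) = r^4/2 - 9*sqrt(2)*r^3/2 + 2*r^2 + 48*sqrt(2)*r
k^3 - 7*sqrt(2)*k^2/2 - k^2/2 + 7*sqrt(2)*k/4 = k*(k - 1/2)*(k - 7*sqrt(2)/2)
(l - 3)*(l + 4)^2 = l^3 + 5*l^2 - 8*l - 48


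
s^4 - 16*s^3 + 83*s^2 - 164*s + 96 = (s - 8)*(s - 4)*(s - 3)*(s - 1)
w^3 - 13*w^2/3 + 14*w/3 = w*(w - 7/3)*(w - 2)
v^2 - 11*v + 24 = (v - 8)*(v - 3)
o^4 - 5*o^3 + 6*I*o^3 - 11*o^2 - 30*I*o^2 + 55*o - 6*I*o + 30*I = (o - 5)*(o + I)*(o + 2*I)*(o + 3*I)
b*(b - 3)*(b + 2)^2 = b^4 + b^3 - 8*b^2 - 12*b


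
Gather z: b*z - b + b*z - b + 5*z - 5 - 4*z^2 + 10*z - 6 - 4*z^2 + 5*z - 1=-2*b - 8*z^2 + z*(2*b + 20) - 12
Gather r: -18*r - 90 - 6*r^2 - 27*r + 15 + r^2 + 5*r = -5*r^2 - 40*r - 75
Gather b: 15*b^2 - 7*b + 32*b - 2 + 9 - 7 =15*b^2 + 25*b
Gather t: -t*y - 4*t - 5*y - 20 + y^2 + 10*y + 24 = t*(-y - 4) + y^2 + 5*y + 4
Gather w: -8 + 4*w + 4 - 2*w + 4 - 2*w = 0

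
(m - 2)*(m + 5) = m^2 + 3*m - 10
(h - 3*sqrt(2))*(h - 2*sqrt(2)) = h^2 - 5*sqrt(2)*h + 12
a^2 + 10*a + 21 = (a + 3)*(a + 7)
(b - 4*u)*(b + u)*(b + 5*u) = b^3 + 2*b^2*u - 19*b*u^2 - 20*u^3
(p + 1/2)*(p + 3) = p^2 + 7*p/2 + 3/2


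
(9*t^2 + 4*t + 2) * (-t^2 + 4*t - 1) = -9*t^4 + 32*t^3 + 5*t^2 + 4*t - 2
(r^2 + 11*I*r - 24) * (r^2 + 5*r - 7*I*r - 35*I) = r^4 + 5*r^3 + 4*I*r^3 + 53*r^2 + 20*I*r^2 + 265*r + 168*I*r + 840*I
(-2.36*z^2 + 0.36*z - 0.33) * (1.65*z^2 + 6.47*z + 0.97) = -3.894*z^4 - 14.6752*z^3 - 0.5045*z^2 - 1.7859*z - 0.3201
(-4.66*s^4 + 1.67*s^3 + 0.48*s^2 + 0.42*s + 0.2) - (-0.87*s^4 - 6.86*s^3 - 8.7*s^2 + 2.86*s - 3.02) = -3.79*s^4 + 8.53*s^3 + 9.18*s^2 - 2.44*s + 3.22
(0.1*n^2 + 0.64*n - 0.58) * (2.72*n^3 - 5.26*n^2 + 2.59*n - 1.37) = 0.272*n^5 + 1.2148*n^4 - 4.685*n^3 + 4.5714*n^2 - 2.379*n + 0.7946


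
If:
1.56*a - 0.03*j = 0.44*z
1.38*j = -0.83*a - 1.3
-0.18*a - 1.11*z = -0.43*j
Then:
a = -0.11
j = -0.88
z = -0.32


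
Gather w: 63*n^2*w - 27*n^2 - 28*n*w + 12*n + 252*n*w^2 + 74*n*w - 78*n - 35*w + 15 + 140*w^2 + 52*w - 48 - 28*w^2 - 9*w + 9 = -27*n^2 - 66*n + w^2*(252*n + 112) + w*(63*n^2 + 46*n + 8) - 24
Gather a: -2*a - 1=-2*a - 1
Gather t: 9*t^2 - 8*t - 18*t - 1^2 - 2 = 9*t^2 - 26*t - 3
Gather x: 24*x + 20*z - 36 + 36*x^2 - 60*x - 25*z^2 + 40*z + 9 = 36*x^2 - 36*x - 25*z^2 + 60*z - 27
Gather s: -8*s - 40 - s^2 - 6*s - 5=-s^2 - 14*s - 45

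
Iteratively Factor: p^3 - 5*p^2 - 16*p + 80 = (p - 5)*(p^2 - 16) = (p - 5)*(p + 4)*(p - 4)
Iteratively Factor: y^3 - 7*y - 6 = (y + 1)*(y^2 - y - 6) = (y - 3)*(y + 1)*(y + 2)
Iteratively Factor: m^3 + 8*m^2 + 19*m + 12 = (m + 1)*(m^2 + 7*m + 12) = (m + 1)*(m + 4)*(m + 3)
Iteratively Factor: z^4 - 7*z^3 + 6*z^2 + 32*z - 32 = (z - 4)*(z^3 - 3*z^2 - 6*z + 8) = (z - 4)*(z - 1)*(z^2 - 2*z - 8) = (z - 4)^2*(z - 1)*(z + 2)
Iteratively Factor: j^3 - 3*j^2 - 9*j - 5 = (j + 1)*(j^2 - 4*j - 5) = (j + 1)^2*(j - 5)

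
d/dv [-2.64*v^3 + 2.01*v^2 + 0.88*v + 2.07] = -7.92*v^2 + 4.02*v + 0.88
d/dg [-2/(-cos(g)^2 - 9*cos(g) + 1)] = 2*(2*cos(g) + 9)*sin(g)/(-sin(g)^2 + 9*cos(g))^2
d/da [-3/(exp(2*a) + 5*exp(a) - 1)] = (6*exp(a) + 15)*exp(a)/(exp(2*a) + 5*exp(a) - 1)^2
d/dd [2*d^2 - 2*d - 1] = 4*d - 2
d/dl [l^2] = 2*l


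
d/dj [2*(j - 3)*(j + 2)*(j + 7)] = 6*j^2 + 24*j - 26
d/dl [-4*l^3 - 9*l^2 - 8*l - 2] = -12*l^2 - 18*l - 8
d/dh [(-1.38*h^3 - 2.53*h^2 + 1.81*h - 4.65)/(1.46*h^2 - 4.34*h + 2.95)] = (-2.0148*h^4 + 11.9784*h^3 - 3.8754*h^2 - 1.349*h - 14.8415)/(2.1316*h^4 - 12.6728*h^3 + 27.4496*h^2 - 25.606*h + 8.7025)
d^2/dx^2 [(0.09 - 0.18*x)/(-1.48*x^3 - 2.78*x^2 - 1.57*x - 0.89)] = (2.365632*x^5 + 2.07792*x^4 - 3.979008*x^3 - 8.273232*x^2 - 4.317732*x - 0.501354)/(3.241792*x^9 + 18.267936*x^8 + 44.63088*x^7 + 66.090968*x^6 + 69.315816*x^5 + 53.600118*x^4 + 30.693781*x^3 + 13.187397*x^2 + 3.730791*x + 0.704969)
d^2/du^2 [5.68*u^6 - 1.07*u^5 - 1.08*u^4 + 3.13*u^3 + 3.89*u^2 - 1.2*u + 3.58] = 170.4*u^4 - 21.4*u^3 - 12.96*u^2 + 18.78*u + 7.78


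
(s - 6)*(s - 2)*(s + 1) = s^3 - 7*s^2 + 4*s + 12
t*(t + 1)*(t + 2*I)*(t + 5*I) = t^4 + t^3 + 7*I*t^3 - 10*t^2 + 7*I*t^2 - 10*t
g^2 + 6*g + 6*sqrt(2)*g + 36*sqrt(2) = (g + 6)*(g + 6*sqrt(2))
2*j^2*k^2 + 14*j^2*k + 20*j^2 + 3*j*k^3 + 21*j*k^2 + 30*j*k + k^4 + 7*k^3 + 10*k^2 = (j + k)*(2*j + k)*(k + 2)*(k + 5)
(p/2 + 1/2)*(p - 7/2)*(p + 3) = p^3/2 + p^2/4 - 11*p/2 - 21/4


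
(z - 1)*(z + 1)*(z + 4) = z^3 + 4*z^2 - z - 4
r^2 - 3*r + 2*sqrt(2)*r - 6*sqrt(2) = (r - 3)*(r + 2*sqrt(2))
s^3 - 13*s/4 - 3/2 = (s - 2)*(s + 1/2)*(s + 3/2)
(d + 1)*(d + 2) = d^2 + 3*d + 2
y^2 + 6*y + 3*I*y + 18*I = (y + 6)*(y + 3*I)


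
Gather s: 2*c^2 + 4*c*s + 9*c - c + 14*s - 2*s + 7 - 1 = 2*c^2 + 8*c + s*(4*c + 12) + 6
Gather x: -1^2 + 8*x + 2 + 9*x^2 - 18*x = 9*x^2 - 10*x + 1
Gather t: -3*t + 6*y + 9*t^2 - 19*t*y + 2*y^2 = 9*t^2 + t*(-19*y - 3) + 2*y^2 + 6*y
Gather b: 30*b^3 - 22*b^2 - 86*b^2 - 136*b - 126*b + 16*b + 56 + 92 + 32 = 30*b^3 - 108*b^2 - 246*b + 180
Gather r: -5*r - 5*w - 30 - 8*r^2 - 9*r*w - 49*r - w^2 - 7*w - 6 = -8*r^2 + r*(-9*w - 54) - w^2 - 12*w - 36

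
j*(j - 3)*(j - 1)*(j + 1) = j^4 - 3*j^3 - j^2 + 3*j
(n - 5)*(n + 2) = n^2 - 3*n - 10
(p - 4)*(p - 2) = p^2 - 6*p + 8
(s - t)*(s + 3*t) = s^2 + 2*s*t - 3*t^2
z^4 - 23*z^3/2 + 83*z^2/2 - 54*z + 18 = (z - 6)*(z - 3)*(z - 2)*(z - 1/2)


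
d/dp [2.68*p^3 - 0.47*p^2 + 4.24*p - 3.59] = 8.04*p^2 - 0.94*p + 4.24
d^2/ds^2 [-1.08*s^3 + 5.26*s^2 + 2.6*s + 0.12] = 10.52 - 6.48*s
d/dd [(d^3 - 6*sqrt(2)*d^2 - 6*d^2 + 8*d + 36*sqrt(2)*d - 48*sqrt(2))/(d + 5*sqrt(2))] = (2*d^3 - 6*d^2 + 9*sqrt(2)*d^2 - 120*d - 60*sqrt(2)*d + 88*sqrt(2) + 360)/(d^2 + 10*sqrt(2)*d + 50)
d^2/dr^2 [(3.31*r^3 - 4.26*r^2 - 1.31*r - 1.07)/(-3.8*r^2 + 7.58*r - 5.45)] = (2.27373675443232e-13*r^4 + 39.9817119999996*r^3 + 383.79366*r^2 - 937.59393*r + 439.937416)/(54.872*r^6 - 328.3656*r^5 + 891.09696*r^4 - 1377.410312*r^3 + 1278.02064*r^2 - 675.43485*r + 161.878625)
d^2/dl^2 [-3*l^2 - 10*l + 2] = -6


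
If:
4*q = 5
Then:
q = 5/4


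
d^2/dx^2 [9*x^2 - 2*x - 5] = 18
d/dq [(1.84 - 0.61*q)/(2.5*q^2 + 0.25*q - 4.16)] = (1.525*q^2 - 9.2*q + 2.0776)/(6.25*q^4 + 1.25*q^3 - 20.7375*q^2 - 2.08*q + 17.3056)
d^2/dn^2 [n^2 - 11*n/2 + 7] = 2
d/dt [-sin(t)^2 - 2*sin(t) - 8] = -2*(sin(t) + 1)*cos(t)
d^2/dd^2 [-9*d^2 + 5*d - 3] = -18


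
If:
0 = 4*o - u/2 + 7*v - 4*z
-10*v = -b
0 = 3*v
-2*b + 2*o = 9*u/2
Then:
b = 0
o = 18*z/17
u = 8*z/17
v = 0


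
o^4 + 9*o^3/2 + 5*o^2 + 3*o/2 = o*(o + 1/2)*(o + 1)*(o + 3)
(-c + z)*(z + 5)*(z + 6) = -c*z^2 - 11*c*z - 30*c + z^3 + 11*z^2 + 30*z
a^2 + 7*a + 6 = (a + 1)*(a + 6)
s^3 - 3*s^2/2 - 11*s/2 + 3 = (s - 3)*(s - 1/2)*(s + 2)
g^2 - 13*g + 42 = (g - 7)*(g - 6)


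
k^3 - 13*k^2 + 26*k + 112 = (k - 8)*(k - 7)*(k + 2)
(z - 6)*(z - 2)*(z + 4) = z^3 - 4*z^2 - 20*z + 48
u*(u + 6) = u^2 + 6*u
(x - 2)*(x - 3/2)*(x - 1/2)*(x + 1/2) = x^4 - 7*x^3/2 + 11*x^2/4 + 7*x/8 - 3/4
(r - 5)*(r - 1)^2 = r^3 - 7*r^2 + 11*r - 5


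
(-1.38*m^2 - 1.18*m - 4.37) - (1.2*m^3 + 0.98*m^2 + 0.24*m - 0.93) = -1.2*m^3 - 2.36*m^2 - 1.42*m - 3.44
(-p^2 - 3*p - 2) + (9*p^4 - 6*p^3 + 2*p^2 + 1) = 9*p^4 - 6*p^3 + p^2 - 3*p - 1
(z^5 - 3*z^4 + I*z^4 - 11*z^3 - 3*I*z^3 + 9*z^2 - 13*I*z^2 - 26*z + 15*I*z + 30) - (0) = z^5 - 3*z^4 + I*z^4 - 11*z^3 - 3*I*z^3 + 9*z^2 - 13*I*z^2 - 26*z + 15*I*z + 30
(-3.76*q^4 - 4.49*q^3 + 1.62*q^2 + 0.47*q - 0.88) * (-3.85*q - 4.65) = 14.476*q^5 + 34.7705*q^4 + 14.6415*q^3 - 9.3425*q^2 + 1.2025*q + 4.092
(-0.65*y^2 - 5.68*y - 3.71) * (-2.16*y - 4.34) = 1.404*y^3 + 15.0898*y^2 + 32.6648*y + 16.1014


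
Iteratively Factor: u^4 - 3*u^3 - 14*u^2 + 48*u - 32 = (u - 4)*(u^3 + u^2 - 10*u + 8) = (u - 4)*(u - 1)*(u^2 + 2*u - 8) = (u - 4)*(u - 2)*(u - 1)*(u + 4)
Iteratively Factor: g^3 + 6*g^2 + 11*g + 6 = (g + 2)*(g^2 + 4*g + 3) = (g + 1)*(g + 2)*(g + 3)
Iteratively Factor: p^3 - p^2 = (p - 1)*(p^2) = p*(p - 1)*(p)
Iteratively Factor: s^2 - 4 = (s + 2)*(s - 2)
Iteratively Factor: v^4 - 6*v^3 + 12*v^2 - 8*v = (v - 2)*(v^3 - 4*v^2 + 4*v) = (v - 2)^2*(v^2 - 2*v) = v*(v - 2)^2*(v - 2)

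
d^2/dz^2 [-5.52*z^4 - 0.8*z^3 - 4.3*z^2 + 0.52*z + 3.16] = -66.24*z^2 - 4.8*z - 8.6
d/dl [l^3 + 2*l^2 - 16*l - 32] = 3*l^2 + 4*l - 16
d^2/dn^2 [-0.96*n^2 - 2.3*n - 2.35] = -1.92000000000000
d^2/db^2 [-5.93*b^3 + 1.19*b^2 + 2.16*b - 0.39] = 2.38 - 35.58*b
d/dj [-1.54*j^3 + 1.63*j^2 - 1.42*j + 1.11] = -4.62*j^2 + 3.26*j - 1.42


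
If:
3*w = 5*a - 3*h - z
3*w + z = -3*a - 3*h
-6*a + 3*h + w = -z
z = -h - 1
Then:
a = 0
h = 1/2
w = 0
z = -3/2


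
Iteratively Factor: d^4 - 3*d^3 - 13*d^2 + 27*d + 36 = (d - 4)*(d^3 + d^2 - 9*d - 9) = (d - 4)*(d + 3)*(d^2 - 2*d - 3) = (d - 4)*(d + 1)*(d + 3)*(d - 3)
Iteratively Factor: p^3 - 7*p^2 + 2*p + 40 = (p - 4)*(p^2 - 3*p - 10) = (p - 4)*(p + 2)*(p - 5)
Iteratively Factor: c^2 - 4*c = (c)*(c - 4)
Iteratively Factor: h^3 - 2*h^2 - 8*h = (h)*(h^2 - 2*h - 8) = h*(h - 4)*(h + 2)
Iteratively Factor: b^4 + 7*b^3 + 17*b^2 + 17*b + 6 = (b + 1)*(b^3 + 6*b^2 + 11*b + 6) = (b + 1)*(b + 2)*(b^2 + 4*b + 3) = (b + 1)*(b + 2)*(b + 3)*(b + 1)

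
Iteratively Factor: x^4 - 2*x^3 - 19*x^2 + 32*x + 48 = (x - 3)*(x^3 + x^2 - 16*x - 16) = (x - 4)*(x - 3)*(x^2 + 5*x + 4) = (x - 4)*(x - 3)*(x + 1)*(x + 4)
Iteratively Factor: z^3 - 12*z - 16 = (z - 4)*(z^2 + 4*z + 4) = (z - 4)*(z + 2)*(z + 2)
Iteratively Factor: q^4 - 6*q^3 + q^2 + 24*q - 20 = (q + 2)*(q^3 - 8*q^2 + 17*q - 10) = (q - 2)*(q + 2)*(q^2 - 6*q + 5) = (q - 2)*(q - 1)*(q + 2)*(q - 5)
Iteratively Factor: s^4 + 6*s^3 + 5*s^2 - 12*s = (s + 3)*(s^3 + 3*s^2 - 4*s) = s*(s + 3)*(s^2 + 3*s - 4) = s*(s - 1)*(s + 3)*(s + 4)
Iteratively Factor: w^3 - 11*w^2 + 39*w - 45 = (w - 3)*(w^2 - 8*w + 15) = (w - 3)^2*(w - 5)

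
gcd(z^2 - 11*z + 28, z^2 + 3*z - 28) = z - 4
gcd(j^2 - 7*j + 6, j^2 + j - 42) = j - 6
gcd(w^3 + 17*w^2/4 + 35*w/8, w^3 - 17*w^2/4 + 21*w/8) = w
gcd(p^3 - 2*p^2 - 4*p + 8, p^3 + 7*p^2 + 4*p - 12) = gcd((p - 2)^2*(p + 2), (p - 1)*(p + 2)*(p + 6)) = p + 2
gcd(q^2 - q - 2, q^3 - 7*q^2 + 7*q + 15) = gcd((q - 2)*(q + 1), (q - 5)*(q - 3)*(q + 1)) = q + 1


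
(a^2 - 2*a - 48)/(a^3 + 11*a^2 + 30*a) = (a - 8)/(a*(a + 5))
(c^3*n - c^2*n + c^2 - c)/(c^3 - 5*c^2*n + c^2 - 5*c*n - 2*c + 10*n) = c*(c*n + 1)/(c^2 - 5*c*n + 2*c - 10*n)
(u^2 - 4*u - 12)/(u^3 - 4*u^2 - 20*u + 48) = (u + 2)/(u^2 + 2*u - 8)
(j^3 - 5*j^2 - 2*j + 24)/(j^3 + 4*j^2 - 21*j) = (j^2 - 2*j - 8)/(j*(j + 7))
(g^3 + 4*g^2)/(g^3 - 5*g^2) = (g + 4)/(g - 5)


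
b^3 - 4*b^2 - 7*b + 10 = (b - 5)*(b - 1)*(b + 2)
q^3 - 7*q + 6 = (q - 2)*(q - 1)*(q + 3)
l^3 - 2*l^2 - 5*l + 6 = (l - 3)*(l - 1)*(l + 2)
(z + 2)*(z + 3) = z^2 + 5*z + 6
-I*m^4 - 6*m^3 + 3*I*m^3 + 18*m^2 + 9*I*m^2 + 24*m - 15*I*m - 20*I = (m - 4)*(m - 5*I)*(m - I)*(-I*m - I)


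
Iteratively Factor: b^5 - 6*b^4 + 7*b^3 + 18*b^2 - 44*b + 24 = (b - 2)*(b^4 - 4*b^3 - b^2 + 16*b - 12) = (b - 2)*(b - 1)*(b^3 - 3*b^2 - 4*b + 12) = (b - 2)*(b - 1)*(b + 2)*(b^2 - 5*b + 6) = (b - 3)*(b - 2)*(b - 1)*(b + 2)*(b - 2)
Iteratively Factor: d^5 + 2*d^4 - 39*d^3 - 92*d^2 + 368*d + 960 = (d + 4)*(d^4 - 2*d^3 - 31*d^2 + 32*d + 240) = (d + 3)*(d + 4)*(d^3 - 5*d^2 - 16*d + 80) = (d - 5)*(d + 3)*(d + 4)*(d^2 - 16) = (d - 5)*(d - 4)*(d + 3)*(d + 4)*(d + 4)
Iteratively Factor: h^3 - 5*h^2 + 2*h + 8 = (h - 2)*(h^2 - 3*h - 4) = (h - 2)*(h + 1)*(h - 4)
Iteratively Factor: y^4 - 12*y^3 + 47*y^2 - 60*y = (y - 5)*(y^3 - 7*y^2 + 12*y) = (y - 5)*(y - 3)*(y^2 - 4*y) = y*(y - 5)*(y - 3)*(y - 4)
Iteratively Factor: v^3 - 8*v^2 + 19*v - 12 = (v - 4)*(v^2 - 4*v + 3) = (v - 4)*(v - 1)*(v - 3)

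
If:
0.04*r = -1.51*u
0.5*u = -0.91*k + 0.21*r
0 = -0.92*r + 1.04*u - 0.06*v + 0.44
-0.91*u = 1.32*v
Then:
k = 0.11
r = 0.46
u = -0.01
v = 0.01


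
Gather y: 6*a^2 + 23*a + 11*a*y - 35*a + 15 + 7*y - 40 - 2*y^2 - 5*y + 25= 6*a^2 - 12*a - 2*y^2 + y*(11*a + 2)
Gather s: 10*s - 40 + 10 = 10*s - 30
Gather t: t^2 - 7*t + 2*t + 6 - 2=t^2 - 5*t + 4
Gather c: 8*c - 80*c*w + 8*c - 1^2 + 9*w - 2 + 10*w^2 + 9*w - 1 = c*(16 - 80*w) + 10*w^2 + 18*w - 4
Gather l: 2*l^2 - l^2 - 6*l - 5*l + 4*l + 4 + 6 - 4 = l^2 - 7*l + 6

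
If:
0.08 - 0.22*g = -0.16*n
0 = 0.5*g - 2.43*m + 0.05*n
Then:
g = 0.727272727272727*n + 0.363636363636364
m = 0.170220725776281*n + 0.0748222970445193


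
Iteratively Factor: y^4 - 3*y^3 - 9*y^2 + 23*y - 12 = (y - 1)*(y^3 - 2*y^2 - 11*y + 12) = (y - 4)*(y - 1)*(y^2 + 2*y - 3) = (y - 4)*(y - 1)^2*(y + 3)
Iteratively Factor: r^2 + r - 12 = (r - 3)*(r + 4)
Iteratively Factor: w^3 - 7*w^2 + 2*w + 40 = (w - 4)*(w^2 - 3*w - 10) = (w - 5)*(w - 4)*(w + 2)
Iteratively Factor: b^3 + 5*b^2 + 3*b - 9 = (b - 1)*(b^2 + 6*b + 9) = (b - 1)*(b + 3)*(b + 3)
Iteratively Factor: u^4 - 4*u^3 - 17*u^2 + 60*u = (u - 3)*(u^3 - u^2 - 20*u) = u*(u - 3)*(u^2 - u - 20) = u*(u - 5)*(u - 3)*(u + 4)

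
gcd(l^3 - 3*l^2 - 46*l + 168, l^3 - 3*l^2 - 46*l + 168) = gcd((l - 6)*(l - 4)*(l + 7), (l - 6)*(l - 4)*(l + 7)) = l^3 - 3*l^2 - 46*l + 168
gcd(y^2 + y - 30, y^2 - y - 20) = y - 5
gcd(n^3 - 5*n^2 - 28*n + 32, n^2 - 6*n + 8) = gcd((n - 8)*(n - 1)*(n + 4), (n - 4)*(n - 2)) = 1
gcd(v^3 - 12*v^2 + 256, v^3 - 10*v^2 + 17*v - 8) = v - 8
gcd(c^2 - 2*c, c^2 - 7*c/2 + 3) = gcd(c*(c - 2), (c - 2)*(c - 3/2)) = c - 2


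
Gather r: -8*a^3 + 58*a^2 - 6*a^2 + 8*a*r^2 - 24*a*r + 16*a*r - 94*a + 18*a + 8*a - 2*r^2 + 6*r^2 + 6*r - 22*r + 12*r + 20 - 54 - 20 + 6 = -8*a^3 + 52*a^2 - 68*a + r^2*(8*a + 4) + r*(-8*a - 4) - 48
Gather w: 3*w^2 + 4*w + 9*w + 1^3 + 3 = 3*w^2 + 13*w + 4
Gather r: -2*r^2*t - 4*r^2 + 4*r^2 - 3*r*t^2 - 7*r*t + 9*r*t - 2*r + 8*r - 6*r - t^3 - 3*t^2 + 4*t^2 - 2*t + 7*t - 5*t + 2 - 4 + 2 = -2*r^2*t + r*(-3*t^2 + 2*t) - t^3 + t^2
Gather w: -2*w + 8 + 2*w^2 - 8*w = 2*w^2 - 10*w + 8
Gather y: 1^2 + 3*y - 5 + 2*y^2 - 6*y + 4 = 2*y^2 - 3*y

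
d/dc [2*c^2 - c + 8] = 4*c - 1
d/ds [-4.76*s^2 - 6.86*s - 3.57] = -9.52*s - 6.86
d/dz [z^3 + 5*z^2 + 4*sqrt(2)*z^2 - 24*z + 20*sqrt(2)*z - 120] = 3*z^2 + 10*z + 8*sqrt(2)*z - 24 + 20*sqrt(2)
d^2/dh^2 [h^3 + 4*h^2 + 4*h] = 6*h + 8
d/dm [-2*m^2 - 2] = -4*m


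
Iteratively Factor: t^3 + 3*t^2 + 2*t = (t + 2)*(t^2 + t) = (t + 1)*(t + 2)*(t)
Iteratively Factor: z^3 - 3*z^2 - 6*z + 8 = (z - 1)*(z^2 - 2*z - 8) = (z - 4)*(z - 1)*(z + 2)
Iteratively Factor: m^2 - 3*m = (m)*(m - 3)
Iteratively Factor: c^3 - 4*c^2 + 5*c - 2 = (c - 1)*(c^2 - 3*c + 2) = (c - 2)*(c - 1)*(c - 1)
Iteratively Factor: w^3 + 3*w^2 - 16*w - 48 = (w + 3)*(w^2 - 16) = (w - 4)*(w + 3)*(w + 4)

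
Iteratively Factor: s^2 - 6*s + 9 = (s - 3)*(s - 3)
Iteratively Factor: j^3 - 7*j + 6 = (j + 3)*(j^2 - 3*j + 2) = (j - 1)*(j + 3)*(j - 2)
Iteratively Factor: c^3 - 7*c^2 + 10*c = (c - 5)*(c^2 - 2*c) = c*(c - 5)*(c - 2)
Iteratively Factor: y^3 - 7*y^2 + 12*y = (y - 4)*(y^2 - 3*y) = y*(y - 4)*(y - 3)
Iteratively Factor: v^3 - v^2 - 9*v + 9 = (v + 3)*(v^2 - 4*v + 3) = (v - 1)*(v + 3)*(v - 3)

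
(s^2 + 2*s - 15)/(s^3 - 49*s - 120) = (s - 3)/(s^2 - 5*s - 24)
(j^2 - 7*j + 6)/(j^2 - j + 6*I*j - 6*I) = (j - 6)/(j + 6*I)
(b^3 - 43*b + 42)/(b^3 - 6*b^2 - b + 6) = (b + 7)/(b + 1)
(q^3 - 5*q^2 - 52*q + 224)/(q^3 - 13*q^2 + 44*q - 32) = (q + 7)/(q - 1)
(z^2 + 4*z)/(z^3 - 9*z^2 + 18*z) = (z + 4)/(z^2 - 9*z + 18)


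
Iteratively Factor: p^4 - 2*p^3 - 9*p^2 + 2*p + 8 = (p + 1)*(p^3 - 3*p^2 - 6*p + 8) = (p - 1)*(p + 1)*(p^2 - 2*p - 8) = (p - 1)*(p + 1)*(p + 2)*(p - 4)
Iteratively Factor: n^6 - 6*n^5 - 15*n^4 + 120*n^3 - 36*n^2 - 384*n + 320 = (n - 5)*(n^5 - n^4 - 20*n^3 + 20*n^2 + 64*n - 64) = (n - 5)*(n - 1)*(n^4 - 20*n^2 + 64) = (n - 5)*(n - 1)*(n + 2)*(n^3 - 2*n^2 - 16*n + 32) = (n - 5)*(n - 2)*(n - 1)*(n + 2)*(n^2 - 16) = (n - 5)*(n - 2)*(n - 1)*(n + 2)*(n + 4)*(n - 4)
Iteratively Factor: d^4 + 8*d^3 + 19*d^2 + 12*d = (d + 3)*(d^3 + 5*d^2 + 4*d) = d*(d + 3)*(d^2 + 5*d + 4) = d*(d + 3)*(d + 4)*(d + 1)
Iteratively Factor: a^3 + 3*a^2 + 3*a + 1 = (a + 1)*(a^2 + 2*a + 1) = (a + 1)^2*(a + 1)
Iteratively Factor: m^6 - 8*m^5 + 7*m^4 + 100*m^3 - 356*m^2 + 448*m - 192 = (m - 2)*(m^5 - 6*m^4 - 5*m^3 + 90*m^2 - 176*m + 96) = (m - 2)*(m + 4)*(m^4 - 10*m^3 + 35*m^2 - 50*m + 24) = (m - 4)*(m - 2)*(m + 4)*(m^3 - 6*m^2 + 11*m - 6) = (m - 4)*(m - 2)^2*(m + 4)*(m^2 - 4*m + 3) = (m - 4)*(m - 2)^2*(m - 1)*(m + 4)*(m - 3)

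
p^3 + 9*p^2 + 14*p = p*(p + 2)*(p + 7)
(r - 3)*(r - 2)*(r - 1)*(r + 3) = r^4 - 3*r^3 - 7*r^2 + 27*r - 18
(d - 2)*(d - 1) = d^2 - 3*d + 2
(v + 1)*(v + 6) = v^2 + 7*v + 6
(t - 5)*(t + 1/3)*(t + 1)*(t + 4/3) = t^4 - 7*t^3/3 - 101*t^2/9 - 91*t/9 - 20/9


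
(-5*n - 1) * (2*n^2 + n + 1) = -10*n^3 - 7*n^2 - 6*n - 1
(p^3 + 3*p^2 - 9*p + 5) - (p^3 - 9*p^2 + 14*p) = 12*p^2 - 23*p + 5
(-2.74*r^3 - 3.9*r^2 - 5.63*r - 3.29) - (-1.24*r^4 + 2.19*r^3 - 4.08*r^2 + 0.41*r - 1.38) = 1.24*r^4 - 4.93*r^3 + 0.18*r^2 - 6.04*r - 1.91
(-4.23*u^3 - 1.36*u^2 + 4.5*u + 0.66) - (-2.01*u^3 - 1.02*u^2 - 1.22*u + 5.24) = -2.22*u^3 - 0.34*u^2 + 5.72*u - 4.58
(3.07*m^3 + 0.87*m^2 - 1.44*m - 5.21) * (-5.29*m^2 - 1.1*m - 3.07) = -16.2403*m^5 - 7.9793*m^4 - 2.7643*m^3 + 26.474*m^2 + 10.1518*m + 15.9947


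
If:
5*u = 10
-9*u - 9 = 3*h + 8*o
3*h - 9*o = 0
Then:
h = -81/17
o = -27/17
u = 2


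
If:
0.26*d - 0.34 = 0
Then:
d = 1.31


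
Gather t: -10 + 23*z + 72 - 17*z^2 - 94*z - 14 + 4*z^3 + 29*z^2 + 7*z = 4*z^3 + 12*z^2 - 64*z + 48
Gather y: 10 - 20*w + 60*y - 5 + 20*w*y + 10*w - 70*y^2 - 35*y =-10*w - 70*y^2 + y*(20*w + 25) + 5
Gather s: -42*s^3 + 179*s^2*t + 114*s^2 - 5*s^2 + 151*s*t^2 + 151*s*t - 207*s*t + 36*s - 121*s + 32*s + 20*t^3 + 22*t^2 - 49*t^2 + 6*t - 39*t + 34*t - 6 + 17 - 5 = -42*s^3 + s^2*(179*t + 109) + s*(151*t^2 - 56*t - 53) + 20*t^3 - 27*t^2 + t + 6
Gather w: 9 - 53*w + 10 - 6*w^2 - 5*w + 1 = -6*w^2 - 58*w + 20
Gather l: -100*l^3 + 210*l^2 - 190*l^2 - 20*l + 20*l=-100*l^3 + 20*l^2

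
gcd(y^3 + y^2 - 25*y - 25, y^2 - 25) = y^2 - 25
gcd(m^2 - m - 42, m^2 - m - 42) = m^2 - m - 42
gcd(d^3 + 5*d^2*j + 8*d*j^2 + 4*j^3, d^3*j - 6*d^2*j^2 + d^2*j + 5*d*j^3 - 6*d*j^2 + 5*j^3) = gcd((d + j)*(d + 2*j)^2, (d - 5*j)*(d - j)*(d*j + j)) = 1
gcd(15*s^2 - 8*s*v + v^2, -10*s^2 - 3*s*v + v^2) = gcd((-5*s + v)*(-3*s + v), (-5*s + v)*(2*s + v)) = 5*s - v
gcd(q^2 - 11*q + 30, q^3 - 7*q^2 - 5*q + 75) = q - 5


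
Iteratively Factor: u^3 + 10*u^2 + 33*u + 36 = (u + 4)*(u^2 + 6*u + 9) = (u + 3)*(u + 4)*(u + 3)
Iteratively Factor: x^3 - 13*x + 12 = (x - 3)*(x^2 + 3*x - 4) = (x - 3)*(x + 4)*(x - 1)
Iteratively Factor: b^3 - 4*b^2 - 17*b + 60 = (b - 5)*(b^2 + b - 12) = (b - 5)*(b - 3)*(b + 4)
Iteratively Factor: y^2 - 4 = (y + 2)*(y - 2)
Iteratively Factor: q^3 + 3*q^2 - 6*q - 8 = (q + 1)*(q^2 + 2*q - 8) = (q - 2)*(q + 1)*(q + 4)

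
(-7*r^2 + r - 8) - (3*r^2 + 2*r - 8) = -10*r^2 - r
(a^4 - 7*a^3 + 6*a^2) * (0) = 0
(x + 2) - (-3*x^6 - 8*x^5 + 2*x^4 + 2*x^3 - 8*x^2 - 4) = 3*x^6 + 8*x^5 - 2*x^4 - 2*x^3 + 8*x^2 + x + 6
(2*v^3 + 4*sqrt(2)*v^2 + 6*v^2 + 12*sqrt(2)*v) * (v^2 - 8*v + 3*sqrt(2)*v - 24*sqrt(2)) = 2*v^5 - 10*v^4 + 10*sqrt(2)*v^4 - 50*sqrt(2)*v^3 - 24*v^3 - 240*sqrt(2)*v^2 - 120*v^2 - 576*v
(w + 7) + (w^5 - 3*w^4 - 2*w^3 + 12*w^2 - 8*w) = w^5 - 3*w^4 - 2*w^3 + 12*w^2 - 7*w + 7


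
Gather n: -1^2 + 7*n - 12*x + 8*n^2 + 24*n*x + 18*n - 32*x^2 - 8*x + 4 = 8*n^2 + n*(24*x + 25) - 32*x^2 - 20*x + 3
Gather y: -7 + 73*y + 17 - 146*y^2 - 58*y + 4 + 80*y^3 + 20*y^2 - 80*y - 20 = 80*y^3 - 126*y^2 - 65*y - 6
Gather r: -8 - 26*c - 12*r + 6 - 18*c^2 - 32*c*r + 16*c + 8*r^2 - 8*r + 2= -18*c^2 - 10*c + 8*r^2 + r*(-32*c - 20)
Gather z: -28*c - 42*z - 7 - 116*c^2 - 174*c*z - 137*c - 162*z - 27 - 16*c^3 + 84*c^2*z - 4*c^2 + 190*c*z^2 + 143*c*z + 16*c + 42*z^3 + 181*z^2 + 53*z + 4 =-16*c^3 - 120*c^2 - 149*c + 42*z^3 + z^2*(190*c + 181) + z*(84*c^2 - 31*c - 151) - 30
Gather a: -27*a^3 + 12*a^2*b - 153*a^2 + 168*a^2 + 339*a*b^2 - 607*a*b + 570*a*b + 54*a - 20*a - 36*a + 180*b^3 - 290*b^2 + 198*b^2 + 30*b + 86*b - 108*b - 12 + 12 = -27*a^3 + a^2*(12*b + 15) + a*(339*b^2 - 37*b - 2) + 180*b^3 - 92*b^2 + 8*b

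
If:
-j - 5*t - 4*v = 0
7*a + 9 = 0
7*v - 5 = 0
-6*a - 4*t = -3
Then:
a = -9/7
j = -65/4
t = 75/28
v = 5/7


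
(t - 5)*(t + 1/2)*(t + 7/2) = t^3 - t^2 - 73*t/4 - 35/4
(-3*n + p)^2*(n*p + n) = 9*n^3*p + 9*n^3 - 6*n^2*p^2 - 6*n^2*p + n*p^3 + n*p^2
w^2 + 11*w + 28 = (w + 4)*(w + 7)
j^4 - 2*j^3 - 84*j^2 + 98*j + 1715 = (j - 7)^2*(j + 5)*(j + 7)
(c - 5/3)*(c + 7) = c^2 + 16*c/3 - 35/3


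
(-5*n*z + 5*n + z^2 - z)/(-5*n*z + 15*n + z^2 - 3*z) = (z - 1)/(z - 3)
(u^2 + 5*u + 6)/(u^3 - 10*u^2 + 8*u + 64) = (u + 3)/(u^2 - 12*u + 32)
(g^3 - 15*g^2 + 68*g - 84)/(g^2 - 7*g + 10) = (g^2 - 13*g + 42)/(g - 5)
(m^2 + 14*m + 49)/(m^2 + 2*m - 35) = (m + 7)/(m - 5)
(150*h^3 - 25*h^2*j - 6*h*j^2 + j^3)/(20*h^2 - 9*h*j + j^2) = (30*h^2 + h*j - j^2)/(4*h - j)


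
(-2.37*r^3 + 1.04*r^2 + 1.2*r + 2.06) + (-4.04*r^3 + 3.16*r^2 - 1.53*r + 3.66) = -6.41*r^3 + 4.2*r^2 - 0.33*r + 5.72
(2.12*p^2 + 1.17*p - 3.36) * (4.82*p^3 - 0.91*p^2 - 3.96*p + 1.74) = 10.2184*p^5 + 3.7102*p^4 - 25.6551*p^3 + 2.1132*p^2 + 15.3414*p - 5.8464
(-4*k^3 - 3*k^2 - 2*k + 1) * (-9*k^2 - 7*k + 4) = 36*k^5 + 55*k^4 + 23*k^3 - 7*k^2 - 15*k + 4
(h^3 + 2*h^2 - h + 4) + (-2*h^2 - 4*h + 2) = h^3 - 5*h + 6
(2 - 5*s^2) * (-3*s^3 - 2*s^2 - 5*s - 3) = 15*s^5 + 10*s^4 + 19*s^3 + 11*s^2 - 10*s - 6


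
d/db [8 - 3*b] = -3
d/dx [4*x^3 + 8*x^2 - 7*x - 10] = 12*x^2 + 16*x - 7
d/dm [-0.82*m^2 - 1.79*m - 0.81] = -1.64*m - 1.79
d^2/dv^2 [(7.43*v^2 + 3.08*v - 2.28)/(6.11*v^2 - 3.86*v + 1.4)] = (580.432892*v^3 - 892.040448*v^2 + 164.559408*v + 33.478304)/(228.099131*v^6 - 432.305718*v^5 + 429.904488*v^4 - 255.623096*v^3 + 98.50512*v^2 - 22.6968*v + 2.744)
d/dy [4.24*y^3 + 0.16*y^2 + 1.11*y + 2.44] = 12.72*y^2 + 0.32*y + 1.11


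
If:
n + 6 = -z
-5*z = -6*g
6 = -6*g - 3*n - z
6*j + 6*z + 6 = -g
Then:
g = 10/3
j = -50/9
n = -10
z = 4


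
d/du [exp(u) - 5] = exp(u)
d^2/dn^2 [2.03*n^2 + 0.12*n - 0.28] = 4.06000000000000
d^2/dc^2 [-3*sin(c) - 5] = 3*sin(c)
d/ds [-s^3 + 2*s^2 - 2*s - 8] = -3*s^2 + 4*s - 2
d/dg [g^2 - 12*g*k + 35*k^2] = 2*g - 12*k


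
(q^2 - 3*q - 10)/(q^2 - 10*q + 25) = (q + 2)/(q - 5)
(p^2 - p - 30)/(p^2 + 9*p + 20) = (p - 6)/(p + 4)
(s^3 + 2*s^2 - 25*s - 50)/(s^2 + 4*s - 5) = (s^2 - 3*s - 10)/(s - 1)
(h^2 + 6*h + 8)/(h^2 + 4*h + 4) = (h + 4)/(h + 2)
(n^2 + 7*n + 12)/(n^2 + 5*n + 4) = (n + 3)/(n + 1)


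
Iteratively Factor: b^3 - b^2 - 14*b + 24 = (b + 4)*(b^2 - 5*b + 6) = (b - 3)*(b + 4)*(b - 2)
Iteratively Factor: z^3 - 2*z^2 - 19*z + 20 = (z - 5)*(z^2 + 3*z - 4) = (z - 5)*(z + 4)*(z - 1)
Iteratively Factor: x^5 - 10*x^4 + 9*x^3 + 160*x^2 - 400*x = (x)*(x^4 - 10*x^3 + 9*x^2 + 160*x - 400) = x*(x - 5)*(x^3 - 5*x^2 - 16*x + 80) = x*(x - 5)^2*(x^2 - 16) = x*(x - 5)^2*(x - 4)*(x + 4)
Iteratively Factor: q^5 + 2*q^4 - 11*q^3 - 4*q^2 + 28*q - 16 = (q + 2)*(q^4 - 11*q^2 + 18*q - 8) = (q - 1)*(q + 2)*(q^3 + q^2 - 10*q + 8) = (q - 1)^2*(q + 2)*(q^2 + 2*q - 8) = (q - 1)^2*(q + 2)*(q + 4)*(q - 2)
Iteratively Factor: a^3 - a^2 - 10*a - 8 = (a + 1)*(a^2 - 2*a - 8) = (a - 4)*(a + 1)*(a + 2)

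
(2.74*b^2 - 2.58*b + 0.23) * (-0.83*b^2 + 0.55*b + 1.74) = -2.2742*b^4 + 3.6484*b^3 + 3.1577*b^2 - 4.3627*b + 0.4002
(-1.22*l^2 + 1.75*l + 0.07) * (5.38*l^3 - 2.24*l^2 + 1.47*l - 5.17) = -6.5636*l^5 + 12.1478*l^4 - 5.3368*l^3 + 8.7231*l^2 - 8.9446*l - 0.3619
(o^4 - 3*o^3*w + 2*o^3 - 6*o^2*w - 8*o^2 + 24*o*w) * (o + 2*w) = o^5 - o^4*w + 2*o^4 - 6*o^3*w^2 - 2*o^3*w - 8*o^3 - 12*o^2*w^2 + 8*o^2*w + 48*o*w^2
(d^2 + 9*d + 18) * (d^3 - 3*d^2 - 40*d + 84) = d^5 + 6*d^4 - 49*d^3 - 330*d^2 + 36*d + 1512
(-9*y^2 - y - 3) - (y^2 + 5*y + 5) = -10*y^2 - 6*y - 8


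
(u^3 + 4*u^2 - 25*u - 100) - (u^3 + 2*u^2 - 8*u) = 2*u^2 - 17*u - 100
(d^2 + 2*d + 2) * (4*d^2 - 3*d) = 4*d^4 + 5*d^3 + 2*d^2 - 6*d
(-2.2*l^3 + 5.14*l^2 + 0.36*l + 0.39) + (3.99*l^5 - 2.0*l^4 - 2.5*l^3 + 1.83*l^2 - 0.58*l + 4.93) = 3.99*l^5 - 2.0*l^4 - 4.7*l^3 + 6.97*l^2 - 0.22*l + 5.32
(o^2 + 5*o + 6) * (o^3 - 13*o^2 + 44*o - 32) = o^5 - 8*o^4 - 15*o^3 + 110*o^2 + 104*o - 192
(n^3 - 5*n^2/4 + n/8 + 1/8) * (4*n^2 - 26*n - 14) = 4*n^5 - 31*n^4 + 19*n^3 + 59*n^2/4 - 5*n - 7/4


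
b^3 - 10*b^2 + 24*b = b*(b - 6)*(b - 4)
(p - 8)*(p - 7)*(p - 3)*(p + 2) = p^4 - 16*p^3 + 65*p^2 + 34*p - 336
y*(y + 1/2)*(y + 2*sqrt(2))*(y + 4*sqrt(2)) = y^4 + y^3/2 + 6*sqrt(2)*y^3 + 3*sqrt(2)*y^2 + 16*y^2 + 8*y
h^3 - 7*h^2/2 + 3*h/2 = h*(h - 3)*(h - 1/2)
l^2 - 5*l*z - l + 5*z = (l - 1)*(l - 5*z)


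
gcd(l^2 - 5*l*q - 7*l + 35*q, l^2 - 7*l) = l - 7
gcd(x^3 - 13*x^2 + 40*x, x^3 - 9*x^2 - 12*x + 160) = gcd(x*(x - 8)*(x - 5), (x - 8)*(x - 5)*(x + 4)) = x^2 - 13*x + 40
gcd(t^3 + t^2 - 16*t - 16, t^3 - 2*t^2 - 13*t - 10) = t + 1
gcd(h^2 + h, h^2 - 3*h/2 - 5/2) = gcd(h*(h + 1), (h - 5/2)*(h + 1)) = h + 1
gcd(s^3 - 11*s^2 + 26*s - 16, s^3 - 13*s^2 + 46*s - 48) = s^2 - 10*s + 16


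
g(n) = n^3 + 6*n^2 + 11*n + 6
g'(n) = 3*n^2 + 12*n + 11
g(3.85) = 194.35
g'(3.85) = 101.67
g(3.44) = 155.55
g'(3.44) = 87.78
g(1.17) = 28.69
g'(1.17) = 29.15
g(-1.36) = -0.38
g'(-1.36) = 0.23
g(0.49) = 12.95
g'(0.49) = 17.60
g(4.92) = 324.45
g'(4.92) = 142.66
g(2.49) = 86.03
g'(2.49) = 59.48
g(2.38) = 79.65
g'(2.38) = 56.55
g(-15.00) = -2184.00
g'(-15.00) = 506.00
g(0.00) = 6.00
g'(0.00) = 11.00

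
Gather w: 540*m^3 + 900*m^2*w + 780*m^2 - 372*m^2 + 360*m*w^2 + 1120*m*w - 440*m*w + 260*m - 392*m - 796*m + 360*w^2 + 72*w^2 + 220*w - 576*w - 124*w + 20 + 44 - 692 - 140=540*m^3 + 408*m^2 - 928*m + w^2*(360*m + 432) + w*(900*m^2 + 680*m - 480) - 768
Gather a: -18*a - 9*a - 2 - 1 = -27*a - 3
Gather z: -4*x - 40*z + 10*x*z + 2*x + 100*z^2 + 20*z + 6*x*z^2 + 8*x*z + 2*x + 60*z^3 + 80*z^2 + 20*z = 18*x*z + 60*z^3 + z^2*(6*x + 180)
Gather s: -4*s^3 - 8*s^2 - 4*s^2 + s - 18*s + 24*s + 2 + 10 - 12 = -4*s^3 - 12*s^2 + 7*s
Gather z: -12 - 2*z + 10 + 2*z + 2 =0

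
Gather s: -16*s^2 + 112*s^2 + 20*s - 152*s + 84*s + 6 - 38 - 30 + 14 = 96*s^2 - 48*s - 48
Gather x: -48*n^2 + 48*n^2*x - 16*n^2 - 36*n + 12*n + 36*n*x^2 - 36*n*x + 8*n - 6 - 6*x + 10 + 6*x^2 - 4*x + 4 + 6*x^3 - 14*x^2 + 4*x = -64*n^2 - 16*n + 6*x^3 + x^2*(36*n - 8) + x*(48*n^2 - 36*n - 6) + 8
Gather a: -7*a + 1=1 - 7*a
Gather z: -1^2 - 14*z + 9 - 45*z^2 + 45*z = -45*z^2 + 31*z + 8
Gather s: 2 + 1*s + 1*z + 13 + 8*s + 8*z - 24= 9*s + 9*z - 9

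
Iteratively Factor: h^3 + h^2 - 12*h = (h + 4)*(h^2 - 3*h) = (h - 3)*(h + 4)*(h)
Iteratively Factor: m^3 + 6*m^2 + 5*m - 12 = (m + 4)*(m^2 + 2*m - 3) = (m - 1)*(m + 4)*(m + 3)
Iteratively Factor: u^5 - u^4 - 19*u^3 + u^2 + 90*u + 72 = (u + 3)*(u^4 - 4*u^3 - 7*u^2 + 22*u + 24) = (u - 4)*(u + 3)*(u^3 - 7*u - 6) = (u - 4)*(u + 1)*(u + 3)*(u^2 - u - 6) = (u - 4)*(u - 3)*(u + 1)*(u + 3)*(u + 2)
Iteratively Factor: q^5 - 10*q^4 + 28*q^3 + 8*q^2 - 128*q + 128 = (q - 2)*(q^4 - 8*q^3 + 12*q^2 + 32*q - 64) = (q - 2)*(q + 2)*(q^3 - 10*q^2 + 32*q - 32) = (q - 2)^2*(q + 2)*(q^2 - 8*q + 16) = (q - 4)*(q - 2)^2*(q + 2)*(q - 4)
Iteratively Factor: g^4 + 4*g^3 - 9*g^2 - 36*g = (g + 3)*(g^3 + g^2 - 12*g) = (g - 3)*(g + 3)*(g^2 + 4*g) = g*(g - 3)*(g + 3)*(g + 4)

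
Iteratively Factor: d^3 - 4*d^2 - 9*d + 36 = (d - 3)*(d^2 - d - 12) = (d - 4)*(d - 3)*(d + 3)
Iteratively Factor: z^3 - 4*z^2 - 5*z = (z)*(z^2 - 4*z - 5) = z*(z - 5)*(z + 1)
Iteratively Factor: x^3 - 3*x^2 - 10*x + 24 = (x - 2)*(x^2 - x - 12) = (x - 2)*(x + 3)*(x - 4)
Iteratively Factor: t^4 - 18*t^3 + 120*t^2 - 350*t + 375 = (t - 5)*(t^3 - 13*t^2 + 55*t - 75) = (t - 5)^2*(t^2 - 8*t + 15) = (t - 5)^3*(t - 3)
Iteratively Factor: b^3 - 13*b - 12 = (b + 3)*(b^2 - 3*b - 4) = (b - 4)*(b + 3)*(b + 1)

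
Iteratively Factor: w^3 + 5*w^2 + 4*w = (w)*(w^2 + 5*w + 4) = w*(w + 1)*(w + 4)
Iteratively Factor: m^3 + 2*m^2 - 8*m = (m + 4)*(m^2 - 2*m) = (m - 2)*(m + 4)*(m)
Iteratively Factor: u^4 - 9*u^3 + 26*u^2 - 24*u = (u)*(u^3 - 9*u^2 + 26*u - 24) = u*(u - 3)*(u^2 - 6*u + 8) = u*(u - 3)*(u - 2)*(u - 4)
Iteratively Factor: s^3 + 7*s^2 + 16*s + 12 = (s + 3)*(s^2 + 4*s + 4) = (s + 2)*(s + 3)*(s + 2)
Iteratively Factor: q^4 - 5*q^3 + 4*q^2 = (q)*(q^3 - 5*q^2 + 4*q) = q*(q - 1)*(q^2 - 4*q) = q^2*(q - 1)*(q - 4)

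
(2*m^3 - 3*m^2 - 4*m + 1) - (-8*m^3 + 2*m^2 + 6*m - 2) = 10*m^3 - 5*m^2 - 10*m + 3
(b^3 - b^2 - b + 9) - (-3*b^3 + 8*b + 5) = 4*b^3 - b^2 - 9*b + 4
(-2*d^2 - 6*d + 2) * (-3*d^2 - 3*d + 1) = 6*d^4 + 24*d^3 + 10*d^2 - 12*d + 2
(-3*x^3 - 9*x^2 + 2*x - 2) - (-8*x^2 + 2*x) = -3*x^3 - x^2 - 2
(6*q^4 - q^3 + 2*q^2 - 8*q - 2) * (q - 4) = 6*q^5 - 25*q^4 + 6*q^3 - 16*q^2 + 30*q + 8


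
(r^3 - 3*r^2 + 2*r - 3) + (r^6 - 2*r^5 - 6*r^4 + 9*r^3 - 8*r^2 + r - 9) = r^6 - 2*r^5 - 6*r^4 + 10*r^3 - 11*r^2 + 3*r - 12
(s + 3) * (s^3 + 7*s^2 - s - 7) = s^4 + 10*s^3 + 20*s^2 - 10*s - 21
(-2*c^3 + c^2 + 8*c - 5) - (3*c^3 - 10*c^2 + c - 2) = -5*c^3 + 11*c^2 + 7*c - 3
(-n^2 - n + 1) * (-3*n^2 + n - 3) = 3*n^4 + 2*n^3 - n^2 + 4*n - 3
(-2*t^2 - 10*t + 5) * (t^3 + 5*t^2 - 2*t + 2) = -2*t^5 - 20*t^4 - 41*t^3 + 41*t^2 - 30*t + 10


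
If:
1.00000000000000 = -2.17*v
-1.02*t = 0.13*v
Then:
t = 0.06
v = -0.46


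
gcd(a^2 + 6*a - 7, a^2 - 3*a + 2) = a - 1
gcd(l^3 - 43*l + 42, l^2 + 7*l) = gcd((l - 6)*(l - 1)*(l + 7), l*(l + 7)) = l + 7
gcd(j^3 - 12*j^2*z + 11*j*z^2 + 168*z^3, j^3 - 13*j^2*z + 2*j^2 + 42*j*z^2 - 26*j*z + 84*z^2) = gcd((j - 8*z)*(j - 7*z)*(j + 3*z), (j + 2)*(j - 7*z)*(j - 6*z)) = -j + 7*z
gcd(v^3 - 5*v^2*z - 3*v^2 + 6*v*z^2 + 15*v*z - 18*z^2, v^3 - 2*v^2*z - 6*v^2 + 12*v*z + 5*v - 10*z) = -v + 2*z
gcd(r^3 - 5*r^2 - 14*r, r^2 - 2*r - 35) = r - 7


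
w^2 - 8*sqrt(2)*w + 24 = (w - 6*sqrt(2))*(w - 2*sqrt(2))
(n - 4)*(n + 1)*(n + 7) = n^3 + 4*n^2 - 25*n - 28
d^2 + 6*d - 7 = (d - 1)*(d + 7)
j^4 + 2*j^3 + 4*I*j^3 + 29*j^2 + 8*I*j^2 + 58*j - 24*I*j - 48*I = (j + 2)*(j - 3*I)*(j - I)*(j + 8*I)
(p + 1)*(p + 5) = p^2 + 6*p + 5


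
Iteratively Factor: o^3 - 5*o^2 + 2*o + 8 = (o - 4)*(o^2 - o - 2) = (o - 4)*(o + 1)*(o - 2)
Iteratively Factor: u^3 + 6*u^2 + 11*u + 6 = (u + 1)*(u^2 + 5*u + 6) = (u + 1)*(u + 3)*(u + 2)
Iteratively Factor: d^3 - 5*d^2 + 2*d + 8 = (d - 4)*(d^2 - d - 2) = (d - 4)*(d - 2)*(d + 1)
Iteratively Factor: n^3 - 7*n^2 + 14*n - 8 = (n - 2)*(n^2 - 5*n + 4) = (n - 4)*(n - 2)*(n - 1)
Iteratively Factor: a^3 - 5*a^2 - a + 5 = (a - 5)*(a^2 - 1) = (a - 5)*(a - 1)*(a + 1)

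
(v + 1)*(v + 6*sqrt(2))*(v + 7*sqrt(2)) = v^3 + v^2 + 13*sqrt(2)*v^2 + 13*sqrt(2)*v + 84*v + 84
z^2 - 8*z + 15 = (z - 5)*(z - 3)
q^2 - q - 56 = (q - 8)*(q + 7)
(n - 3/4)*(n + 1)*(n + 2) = n^3 + 9*n^2/4 - n/4 - 3/2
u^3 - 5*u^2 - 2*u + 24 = (u - 4)*(u - 3)*(u + 2)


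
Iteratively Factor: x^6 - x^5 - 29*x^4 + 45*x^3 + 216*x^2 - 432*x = (x - 3)*(x^5 + 2*x^4 - 23*x^3 - 24*x^2 + 144*x) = x*(x - 3)*(x^4 + 2*x^3 - 23*x^2 - 24*x + 144) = x*(x - 3)^2*(x^3 + 5*x^2 - 8*x - 48) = x*(x - 3)^3*(x^2 + 8*x + 16) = x*(x - 3)^3*(x + 4)*(x + 4)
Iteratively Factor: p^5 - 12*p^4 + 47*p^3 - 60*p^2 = (p)*(p^4 - 12*p^3 + 47*p^2 - 60*p) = p*(p - 3)*(p^3 - 9*p^2 + 20*p) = p^2*(p - 3)*(p^2 - 9*p + 20) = p^2*(p - 4)*(p - 3)*(p - 5)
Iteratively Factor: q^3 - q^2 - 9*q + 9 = (q - 3)*(q^2 + 2*q - 3) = (q - 3)*(q + 3)*(q - 1)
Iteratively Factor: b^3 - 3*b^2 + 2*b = (b)*(b^2 - 3*b + 2) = b*(b - 2)*(b - 1)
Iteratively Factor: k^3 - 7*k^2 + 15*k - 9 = (k - 3)*(k^2 - 4*k + 3) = (k - 3)*(k - 1)*(k - 3)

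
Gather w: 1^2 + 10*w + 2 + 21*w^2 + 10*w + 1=21*w^2 + 20*w + 4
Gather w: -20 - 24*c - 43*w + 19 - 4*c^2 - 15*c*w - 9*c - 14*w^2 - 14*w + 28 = -4*c^2 - 33*c - 14*w^2 + w*(-15*c - 57) + 27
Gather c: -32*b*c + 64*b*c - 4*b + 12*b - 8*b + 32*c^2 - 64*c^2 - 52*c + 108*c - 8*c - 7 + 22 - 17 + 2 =-32*c^2 + c*(32*b + 48)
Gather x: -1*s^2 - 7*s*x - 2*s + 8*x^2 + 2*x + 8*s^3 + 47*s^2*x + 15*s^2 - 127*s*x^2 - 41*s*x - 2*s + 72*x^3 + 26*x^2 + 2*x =8*s^3 + 14*s^2 - 4*s + 72*x^3 + x^2*(34 - 127*s) + x*(47*s^2 - 48*s + 4)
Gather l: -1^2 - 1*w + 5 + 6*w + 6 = 5*w + 10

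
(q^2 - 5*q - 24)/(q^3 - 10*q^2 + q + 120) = 1/(q - 5)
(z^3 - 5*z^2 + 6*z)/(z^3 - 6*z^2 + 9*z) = (z - 2)/(z - 3)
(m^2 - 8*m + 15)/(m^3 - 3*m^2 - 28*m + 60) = (m^2 - 8*m + 15)/(m^3 - 3*m^2 - 28*m + 60)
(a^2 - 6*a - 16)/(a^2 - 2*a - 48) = (a + 2)/(a + 6)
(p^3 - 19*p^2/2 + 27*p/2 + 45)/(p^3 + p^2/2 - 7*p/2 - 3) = (p^2 - 11*p + 30)/(p^2 - p - 2)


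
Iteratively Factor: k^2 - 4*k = (k)*(k - 4)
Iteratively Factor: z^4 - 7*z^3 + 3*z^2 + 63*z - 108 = (z - 3)*(z^3 - 4*z^2 - 9*z + 36) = (z - 3)^2*(z^2 - z - 12) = (z - 4)*(z - 3)^2*(z + 3)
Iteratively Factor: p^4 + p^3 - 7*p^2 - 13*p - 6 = (p - 3)*(p^3 + 4*p^2 + 5*p + 2) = (p - 3)*(p + 1)*(p^2 + 3*p + 2) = (p - 3)*(p + 1)^2*(p + 2)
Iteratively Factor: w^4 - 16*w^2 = (w)*(w^3 - 16*w) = w*(w + 4)*(w^2 - 4*w) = w^2*(w + 4)*(w - 4)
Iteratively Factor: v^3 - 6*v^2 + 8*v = (v - 2)*(v^2 - 4*v) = (v - 4)*(v - 2)*(v)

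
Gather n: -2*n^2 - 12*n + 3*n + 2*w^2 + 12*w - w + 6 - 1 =-2*n^2 - 9*n + 2*w^2 + 11*w + 5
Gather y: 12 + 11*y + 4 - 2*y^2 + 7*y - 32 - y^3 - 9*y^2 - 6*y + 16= -y^3 - 11*y^2 + 12*y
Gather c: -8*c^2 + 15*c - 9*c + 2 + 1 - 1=-8*c^2 + 6*c + 2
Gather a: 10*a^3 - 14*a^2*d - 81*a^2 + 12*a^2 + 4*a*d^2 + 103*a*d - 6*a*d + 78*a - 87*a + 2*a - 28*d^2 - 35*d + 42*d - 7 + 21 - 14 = 10*a^3 + a^2*(-14*d - 69) + a*(4*d^2 + 97*d - 7) - 28*d^2 + 7*d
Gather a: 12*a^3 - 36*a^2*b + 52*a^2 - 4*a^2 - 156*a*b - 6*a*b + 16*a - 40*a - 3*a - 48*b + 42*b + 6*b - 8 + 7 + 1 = 12*a^3 + a^2*(48 - 36*b) + a*(-162*b - 27)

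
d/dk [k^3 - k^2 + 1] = k*(3*k - 2)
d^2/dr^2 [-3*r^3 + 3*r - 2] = -18*r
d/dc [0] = 0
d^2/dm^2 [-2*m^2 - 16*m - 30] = -4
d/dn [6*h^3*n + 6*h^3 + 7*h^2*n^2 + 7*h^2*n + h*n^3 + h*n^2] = h*(6*h^2 + 14*h*n + 7*h + 3*n^2 + 2*n)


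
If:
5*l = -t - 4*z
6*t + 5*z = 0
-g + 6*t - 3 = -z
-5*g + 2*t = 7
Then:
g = -69/55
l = 76/275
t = 4/11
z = -24/55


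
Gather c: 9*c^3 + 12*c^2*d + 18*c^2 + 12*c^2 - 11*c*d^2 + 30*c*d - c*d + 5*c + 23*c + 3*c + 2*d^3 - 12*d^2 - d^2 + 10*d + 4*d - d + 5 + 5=9*c^3 + c^2*(12*d + 30) + c*(-11*d^2 + 29*d + 31) + 2*d^3 - 13*d^2 + 13*d + 10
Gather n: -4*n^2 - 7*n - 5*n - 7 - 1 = -4*n^2 - 12*n - 8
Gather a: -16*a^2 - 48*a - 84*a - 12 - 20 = -16*a^2 - 132*a - 32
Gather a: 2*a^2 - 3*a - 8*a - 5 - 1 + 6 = 2*a^2 - 11*a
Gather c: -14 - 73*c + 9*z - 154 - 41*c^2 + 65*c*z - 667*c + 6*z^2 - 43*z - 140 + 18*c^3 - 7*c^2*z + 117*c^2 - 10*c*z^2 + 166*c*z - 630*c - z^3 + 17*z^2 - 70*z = 18*c^3 + c^2*(76 - 7*z) + c*(-10*z^2 + 231*z - 1370) - z^3 + 23*z^2 - 104*z - 308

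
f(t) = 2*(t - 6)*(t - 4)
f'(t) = 4*t - 20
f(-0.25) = 53.12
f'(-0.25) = -21.00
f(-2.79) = 119.37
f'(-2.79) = -31.16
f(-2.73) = 117.51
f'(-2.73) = -30.92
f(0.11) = 45.82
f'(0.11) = -19.56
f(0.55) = 37.60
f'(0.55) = -17.80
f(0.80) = 33.28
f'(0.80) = -16.80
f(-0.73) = 63.67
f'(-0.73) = -22.92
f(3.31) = 3.71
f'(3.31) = -6.76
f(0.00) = 48.00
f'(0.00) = -20.00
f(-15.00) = 798.00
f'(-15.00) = -80.00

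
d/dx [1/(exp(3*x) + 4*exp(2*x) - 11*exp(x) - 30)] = (-3*exp(2*x) - 8*exp(x) + 11)*exp(x)/(exp(3*x) + 4*exp(2*x) - 11*exp(x) - 30)^2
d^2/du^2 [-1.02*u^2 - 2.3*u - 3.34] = -2.04000000000000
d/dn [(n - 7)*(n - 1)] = 2*n - 8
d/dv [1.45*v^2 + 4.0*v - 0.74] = 2.9*v + 4.0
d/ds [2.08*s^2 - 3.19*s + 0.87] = 4.16*s - 3.19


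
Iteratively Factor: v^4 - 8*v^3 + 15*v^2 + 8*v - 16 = (v - 4)*(v^3 - 4*v^2 - v + 4) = (v - 4)*(v + 1)*(v^2 - 5*v + 4) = (v - 4)*(v - 1)*(v + 1)*(v - 4)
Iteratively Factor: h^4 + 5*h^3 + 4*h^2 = (h)*(h^3 + 5*h^2 + 4*h) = h*(h + 4)*(h^2 + h) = h^2*(h + 4)*(h + 1)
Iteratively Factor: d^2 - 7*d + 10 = (d - 5)*(d - 2)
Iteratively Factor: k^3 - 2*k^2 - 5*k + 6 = (k - 3)*(k^2 + k - 2) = (k - 3)*(k - 1)*(k + 2)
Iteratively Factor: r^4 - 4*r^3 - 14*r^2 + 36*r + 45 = (r + 3)*(r^3 - 7*r^2 + 7*r + 15) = (r + 1)*(r + 3)*(r^2 - 8*r + 15) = (r - 3)*(r + 1)*(r + 3)*(r - 5)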